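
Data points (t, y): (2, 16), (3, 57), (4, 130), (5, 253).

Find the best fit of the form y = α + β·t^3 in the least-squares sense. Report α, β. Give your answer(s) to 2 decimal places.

α = 1.04, β = 2.02

From the data, Σ1 = 4, Σt^3 = 224, Σt^3·t^3 = 20514.
And Σy = 456, Σt^3·y = 41612.
So AᵀA·[α, β]ᵀ = Aᵀy: [[4, 224]; [224, 20514]]·[α, β]ᵀ = [456, 41612]ᵀ.
Determinant 4·20514 − 224² = 31880.
α = (456·20514 − 224·41612)/31880 = 4162/3985; β = (4·41612 − 224·456)/31880 = 8038/3985.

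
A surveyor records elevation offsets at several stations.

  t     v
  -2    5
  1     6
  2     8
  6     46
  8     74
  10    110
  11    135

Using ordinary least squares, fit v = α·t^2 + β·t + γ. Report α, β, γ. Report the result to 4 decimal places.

α = 0.9856, β = 1.0140, γ = 3.1774

The normal equations are: 30066·α + 3060·β + 330·γ = 33785;  3060·α + 330·β + 36·γ = 3465;  330·α + 36·β + 7·γ = 384.
Inverting the 3×3 Gram matrix, [α, β, γ]ᵀ = [280955/285054, 96347/95018, 21565/6787]ᵀ.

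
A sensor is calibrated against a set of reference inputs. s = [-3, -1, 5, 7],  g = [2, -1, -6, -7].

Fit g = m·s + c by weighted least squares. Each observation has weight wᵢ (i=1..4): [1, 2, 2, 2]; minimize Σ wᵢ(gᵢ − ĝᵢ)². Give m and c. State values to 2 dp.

From the data, Σwᵢ·s·s = 159, Σwᵢ·s = 19, Σwᵢ·1 = 7.
And Σwᵢ·s·g = -162, Σwᵢ·g = -26.
So MᵀWM·[m, c]ᵀ = MᵀWg: [[159, 19]; [19, 7]]·[m, c]ᵀ = [-162, -26]ᵀ.
Eliminating c: 7·(row 1) − 19·(row 2) gives 752·m = 7·(-162) − 19·(-26) = -640, so m = -40/47.
Then c = ((-26) − 19·(-40/47))/7 = -66/47.

m = -0.85, c = -1.40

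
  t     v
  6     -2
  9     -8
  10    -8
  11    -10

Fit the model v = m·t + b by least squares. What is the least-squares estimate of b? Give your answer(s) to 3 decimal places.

b = 7.143

Forming XᵀX = [[338, 36]; [36, 4]] and Xᵀv = [-274, -28]ᵀ gives XᵀX·[m, b]ᵀ = Xᵀv.
Δ = 338·4 − 36² = 56.
m = ((-274)·4 − 36·(-28))/56 = -11/7; b = (338·(-28) − 36·(-274))/56 = 50/7.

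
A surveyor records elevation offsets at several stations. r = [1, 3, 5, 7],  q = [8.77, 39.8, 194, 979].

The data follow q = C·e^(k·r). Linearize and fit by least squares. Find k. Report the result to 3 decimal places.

With ln qᵢ as the transformed response and rᵢ as the regressor:
Σr = 16.0000, Σ(r)² = 84.0000, Σln q = 18.0096, Σr·ln q = 87.7679.
Normal system: [[84.0000, 16.0000]; [16.0000, 4]]·[k, ln C]ᵀ = [87.7679, 18.0096]ᵀ.
Solving (det = 80.0000): k = 0.78648, ln C = 1.35648.

k = 0.786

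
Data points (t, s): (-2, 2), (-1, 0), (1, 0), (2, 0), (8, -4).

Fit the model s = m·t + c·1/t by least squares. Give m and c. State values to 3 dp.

m = -0.515, c = 0.428

Normal-equation sums: Σt·t = 74, Σt·1/t = 5, Σ1/t·1/t = 161/64.
Right-hand side: Σt·s = -36, Σ1/t·s = -3/2.
So AᵀA·[m, c]ᵀ = Aᵀs: [[74, 5]; [5, 161/64]]·[m, c]ᵀ = [-36, -3/2]ᵀ.
Determinant 74·(161/64) − 5² = 5157/32.
m = ((-36)·(161/64) − 5·(-3/2))/(5157/32) = -886/1719; c = (74·(-3/2) − 5·(-36))/(5157/32) = 736/1719.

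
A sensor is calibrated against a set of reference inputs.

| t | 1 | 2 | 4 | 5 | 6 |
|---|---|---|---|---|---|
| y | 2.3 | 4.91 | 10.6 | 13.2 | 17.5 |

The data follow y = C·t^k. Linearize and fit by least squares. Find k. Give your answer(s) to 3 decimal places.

Let Y = ln y. Fitting Y = k·ln t + ln C by least squares:
Σln t = 5.4806, Σ(ln t)² = 8.2030, Σln y = 10.2275, Σln t·ln y = 13.6569.
Equations: 8.2030·k + 5.4806·ln C = 13.6569;  5.4806·k + 5·ln C = 10.2275.
Slope k = (n·Σln t·ln y − Σln t·Σln y)/(n·Σ(ln t)² − (Σln t)²) = (5·13.6569 − 5.4806·10.2275)/10.9774 = 1.11425; ln C = (Σln y − k·Σln t)/n = 0.82413.

k = 1.114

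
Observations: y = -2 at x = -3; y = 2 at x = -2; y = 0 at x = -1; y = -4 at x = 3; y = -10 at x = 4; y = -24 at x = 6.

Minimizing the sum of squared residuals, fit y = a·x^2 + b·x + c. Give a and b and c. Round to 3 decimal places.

a = -0.635, b = -0.495, c = 2.187

Sums needed: Σx^2·x^2 = 1731, Σx^2·x = 271, Σx^2 = 75, Σx·x = 75, Σx = 7, Σ1 = 6.
And Σx^2·y = -1070, Σx·y = -194, Σy = -38.
Solving the 3×3 system (Gaussian elimination) gives a = -6151/9680, b = -4789/9680, c = 1323/605.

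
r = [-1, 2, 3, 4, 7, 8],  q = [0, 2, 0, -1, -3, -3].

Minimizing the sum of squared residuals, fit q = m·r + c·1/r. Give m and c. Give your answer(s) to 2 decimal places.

From the data, Σr·r = 143, Σr·1/r = 6, Σ1/r·1/r = 41197/28224.
Moment sums: Σr·q = -45, Σ1/r·q = -3/56.
Normal equations: [[143, 6]; [6, 41197/28224]]·[m, c]ᵀ = [-45, -3/56]ᵀ.
det = 143·(41197/28224) − 6² = 4875107/28224.
m = ((-45)·(41197/28224) − 6·(-3/56))/(4875107/28224) = -1844793/4875107; c = (143·(-3/56) − 6·(-45))/(4875107/28224) = 7404264/4875107.

m = -0.38, c = 1.52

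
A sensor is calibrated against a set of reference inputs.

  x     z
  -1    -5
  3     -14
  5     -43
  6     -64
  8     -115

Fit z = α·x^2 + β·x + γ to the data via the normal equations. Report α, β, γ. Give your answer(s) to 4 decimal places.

The normal equations are: 6099·α + 879·β + 135·γ = -10870;  879·α + 135·β + 21·γ = -1556;  135·α + 21·β + 5·γ = -241.
(Σx^2·x^2 = 6099, Σx^2·x = 879, Σx^2 = 135, Σx·x = 135, Σx = 21, Σ1 = 5, Σx^2·z = -10870, Σx·z = -1556, Σz = -241.)
Solving the 3×3 system (Gaussian elimination) gives α = -2213/1122, β = 22309/14586, γ = -3330/2431.

α = -1.9724, β = 1.5295, γ = -1.3698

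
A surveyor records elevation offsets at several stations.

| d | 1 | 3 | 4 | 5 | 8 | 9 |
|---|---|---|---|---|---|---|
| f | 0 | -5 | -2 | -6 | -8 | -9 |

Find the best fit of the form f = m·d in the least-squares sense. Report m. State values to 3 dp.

The normal system XᵀX·[m]ᵀ = Xᵀf is [[196]]·[m]ᵀ = [-198]ᵀ.
m = (-198)/196 = -1.0102.

m = -1.010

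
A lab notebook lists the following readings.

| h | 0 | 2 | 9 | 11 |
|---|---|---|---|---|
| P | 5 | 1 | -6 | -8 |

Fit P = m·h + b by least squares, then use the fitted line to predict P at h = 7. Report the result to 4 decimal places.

Compute the Gram sums: Σh·h = 206, Σh = 22, Σ1 = 4.
Moment sums: Σh·P = -140, ΣP = -8.
det = 206·4 − 22² = 340.
m = ((-140)·4 − 22·(-8))/340 = -96/85; b = (206·(-8) − 22·(-140))/340 = 358/85.
At h = 7: P̂ = (-96/85)·(7) + (358/85)·(1) = -314/85.

P̂ = -3.6941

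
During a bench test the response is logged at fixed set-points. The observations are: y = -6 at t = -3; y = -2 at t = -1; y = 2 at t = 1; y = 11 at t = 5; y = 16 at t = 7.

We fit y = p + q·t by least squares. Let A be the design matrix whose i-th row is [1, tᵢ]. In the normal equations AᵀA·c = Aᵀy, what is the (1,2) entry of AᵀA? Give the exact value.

9

Row 1 ↔ basis 1, column 2 ↔ basis t, so (AᵀA)_{1,2} = Σᵢ t = (1)·(-3) + (1)·(-1) + (1)·(1) + (1)·(5) + (1)·(7) = 9.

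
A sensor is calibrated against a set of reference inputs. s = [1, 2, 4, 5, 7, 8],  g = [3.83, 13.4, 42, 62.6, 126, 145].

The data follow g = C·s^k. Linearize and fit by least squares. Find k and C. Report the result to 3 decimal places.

Taking logs, ln g = k·ln s + ln C, so regress ln g on ln s.
Σln s = 7.7142, Σ(ln s)² = 13.1032, Σln g = 21.6256, Σln s·ln g = 33.3981.
Normal system: [[13.1032, 7.7142]; [7.7142, 6]]·[k, ln C]ᵀ = [33.3981, 21.6256]ᵀ.
Solving (det = 19.1098): k = 1.75636, ln C = 1.34610, so C = exp(1.34610) = 3.84241.

k = 1.756, C = 3.842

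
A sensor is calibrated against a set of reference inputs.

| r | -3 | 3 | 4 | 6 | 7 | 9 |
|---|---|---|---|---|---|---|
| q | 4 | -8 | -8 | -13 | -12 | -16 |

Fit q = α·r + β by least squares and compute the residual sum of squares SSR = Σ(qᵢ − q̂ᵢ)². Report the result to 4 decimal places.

SSR = 6.2977

Sums needed: Σr·r = 200, Σr = 26, Σ1 = 6.
And Σr·q = -374, Σq = -53.
So XᵀX·[α, β]ᵀ = Xᵀq: [[200, 26]; [26, 6]]·[α, β]ᵀ = [-374, -53]ᵀ.
Δ = 200·6 − 26² = 524.
α = ((-374)·6 − 26·(-53))/524 = -433/262; β = (200·(-53) − 26·(-374))/524 = -219/131.
Residuals: 187/262, -359/262, 37/131, -185/131, 325/262, 143/262; SSR = 825/131.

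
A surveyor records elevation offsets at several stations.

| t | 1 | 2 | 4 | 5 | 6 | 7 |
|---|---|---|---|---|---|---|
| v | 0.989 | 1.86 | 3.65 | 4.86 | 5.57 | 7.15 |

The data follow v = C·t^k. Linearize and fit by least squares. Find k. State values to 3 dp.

Linearized form: ln v = k·ln t + ln C. From the 6 transformed points,
Σln t = 7.4265, Σ(ln t)² = 11.9895, Σln v = 7.1698, Σln t·ln v = 11.6746.
Equations: 11.9895·k + 7.4265·ln C = 11.6746;  7.4265·k + 6·ln C = 7.1698.
Slope k = (n·Σln t·ln v − Σln t·Σln v)/(n·Σ(ln t)² − (Σln t)²) = (6·11.6746 − 7.4265·7.1698)/16.7835 = 1.00103; ln C = (Σln v − k·Σln t)/n = -0.04406.

k = 1.001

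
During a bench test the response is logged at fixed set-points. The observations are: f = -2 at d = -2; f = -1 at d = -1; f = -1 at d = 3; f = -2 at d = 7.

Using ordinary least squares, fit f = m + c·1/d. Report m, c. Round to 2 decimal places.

m = -1.54, c = -0.14

Normal-equation sums: Σ1 = 4, Σ1/d = -43/42, Σ1/d·1/d = 2437/1764.
Right-hand side: Σf = -6, Σ1/d·f = 29/21.
Eliminating c: (2437/1764)·(row 1) − (-43/42)·(row 2) gives (2633/588)·m = (2437/1764)·(-6) − (-43/42)·(29/21) = -3032/441, so m = -12128/7899.
Then c = ((29/21) − (-43/42)·(-12128/7899))/(2437/1764) = -364/2633.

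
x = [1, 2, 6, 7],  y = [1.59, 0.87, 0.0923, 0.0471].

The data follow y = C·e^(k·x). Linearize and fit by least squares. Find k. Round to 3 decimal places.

Taking logs, ln y = k·x + ln C, so regress ln y on x.
Over the data: Σx = 16.0000, Σ(x)² = 90.0000, Σln y = -5.1137, Σx·ln y = -35.4994.
Normal system: [[90.0000, 16.0000]; [16.0000, 4]]·[k, ln C]ᵀ = [-35.4994, -5.1137]ᵀ.
Δ = 90.0000·4 − (16.0000)² = 104.0000; k = (-35.4994·4 − 16.0000·-5.1137)/104.0000 = -0.57864, ln C = (90.0000·-5.1137 − 16.0000·-35.4994)/104.0000 = 1.03612.

k = -0.579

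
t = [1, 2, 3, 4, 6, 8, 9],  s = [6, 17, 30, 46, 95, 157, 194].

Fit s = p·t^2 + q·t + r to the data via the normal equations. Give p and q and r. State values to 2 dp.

Entries of AᵀA: Σt^2·t^2 = 12307, Σt^2·t = 1557, Σt^2 = 211, Σt·t = 211, Σt = 33, Σ1 = 7.
Moment sums: Σt^2·s = 30262, Σt·s = 3886, Σs = 545.
Row-reducing yields p = 46265/23556, q = 30083/7852, r = 3496/5889.

p = 1.96, q = 3.83, r = 0.59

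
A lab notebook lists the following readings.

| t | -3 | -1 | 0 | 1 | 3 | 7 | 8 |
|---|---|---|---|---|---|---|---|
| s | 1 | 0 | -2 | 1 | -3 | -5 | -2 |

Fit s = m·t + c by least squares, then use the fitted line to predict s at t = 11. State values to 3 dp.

The normal system XᵀX·[m, c]ᵀ = Xᵀs is [[133, 15]; [15, 7]]·[m, c]ᵀ = [-62, -10]ᵀ.
Δ = 133·7 − 15² = 706.
m = ((-62)·7 − 15·(-10))/706 = -142/353; c = (133·(-10) − 15·(-62))/706 = -200/353.
At t = 11: ŝ = (-142/353)·(11) + (-200/353)·(1) = -1762/353.

ŝ = -4.992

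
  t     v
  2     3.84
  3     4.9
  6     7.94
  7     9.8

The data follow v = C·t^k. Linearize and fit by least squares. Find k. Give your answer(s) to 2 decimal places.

Let Y = ln v. Fitting Y = k·ln t + ln C by least squares:
Σln t = 5.5294, Σ(ln t)² = 8.6844, Σln v = 7.2890, Σln t·ln v = 10.8322.
Normal system: [[8.6844, 5.5294]; [5.5294, 4]]·[k, ln C]ᵀ = [10.8322, 7.2890]ᵀ.
Δ = 8.6844·4 − (5.5294)² = 4.1629; k = (10.8322·4 − 5.5294·7.2890)/4.1629 = 0.72665, ln C = (8.6844·7.2890 − 5.5294·10.8322)/4.1629 = 0.81777.

k = 0.73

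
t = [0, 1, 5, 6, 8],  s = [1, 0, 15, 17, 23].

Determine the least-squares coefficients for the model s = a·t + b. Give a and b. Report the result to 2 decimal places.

a = 2.98, b = -0.71

Forming AᵀA = [[126, 20]; [20, 5]] and Aᵀs = [361, 56]ᵀ gives AᵀA·[a, b]ᵀ = Aᵀs.
Eliminating b: 5·(row 1) − 20·(row 2) gives 230·a = 5·361 − 20·56 = 685, so a = 137/46.
Then b = (56 − 20·(137/46))/5 = -82/115.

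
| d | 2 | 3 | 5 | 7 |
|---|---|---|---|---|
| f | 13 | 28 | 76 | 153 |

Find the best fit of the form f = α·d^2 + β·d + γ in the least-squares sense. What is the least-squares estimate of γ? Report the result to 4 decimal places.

γ = 5.7111

Compute the Gram sums: Σd^2·d^2 = 3123, Σd^2·d = 503, Σd^2 = 87, Σd·d = 87, Σd = 17, Σ1 = 4.
For Aᵀf: Σd^2·f = 9701, Σd·f = 1561, Σf = 270.
AᵀA·[α, β, γ]ᵀ = Aᵀf becomes [[3123, 503, 87]; [503, 87, 17]; [87, 17, 4]]·[α, β, γ]ᵀ = [9701, 1561, 270]ᵀ.
Inverting the 3×3 Gram matrix, [α, β, γ]ᵀ = [2743/796, -2465/796, 2273/398]ᵀ.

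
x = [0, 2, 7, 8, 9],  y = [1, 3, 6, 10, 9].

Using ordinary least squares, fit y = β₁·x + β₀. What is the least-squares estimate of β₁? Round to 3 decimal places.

Entries of MᵀM: Σx·x = 198, Σx = 26, Σ1 = 5.
Right-hand side: Σx·y = 209, Σy = 29.
Normal equations: [[198, 26]; [26, 5]]·[β₁, β₀]ᵀ = [209, 29]ᵀ.
Δ = 198·5 − 26² = 314.
β₁ = (209·5 − 26·29)/314 = 291/314; β₀ = (198·29 − 26·209)/314 = 154/157.

β₁ = 0.927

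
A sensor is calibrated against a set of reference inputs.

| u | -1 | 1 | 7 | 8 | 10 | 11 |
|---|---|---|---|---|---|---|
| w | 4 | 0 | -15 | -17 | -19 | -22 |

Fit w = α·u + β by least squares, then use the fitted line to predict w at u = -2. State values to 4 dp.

Forming MᵀM = [[336, 36]; [36, 6]] and Mᵀw = [-677, -69]ᵀ gives MᵀM·[α, β]ᵀ = Mᵀw.
Eliminating β: 6·(row 1) − 36·(row 2) gives 720·α = 6·(-677) − 36·(-69) = -1578, so α = -263/120.
Then β = ((-69) − 36·(-263/120))/6 = 33/20.
At u = -2: ŵ = (-263/120)·(-2) + (33/20)·(1) = 181/30.

ŵ = 6.0333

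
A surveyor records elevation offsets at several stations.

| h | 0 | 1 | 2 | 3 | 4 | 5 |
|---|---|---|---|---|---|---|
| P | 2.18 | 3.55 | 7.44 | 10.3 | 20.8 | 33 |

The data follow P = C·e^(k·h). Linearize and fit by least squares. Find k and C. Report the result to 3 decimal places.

With ln Pᵢ as the transformed response and hᵢ as the regressor:
Σh = 15.0000, Σ(h)² = 55.0000, Σln P = 12.9167, Σh·ln P = 41.8995.
Equations: 55.0000·k + 15.0000·ln C = 41.8995;  15.0000·k + 6·ln C = 12.9167.
Δ = 55.0000·6 − (15.0000)² = 105.0000; k = (41.8995·6 − 15.0000·12.9167)/105.0000 = 0.54901, ln C = (55.0000·12.9167 − 15.0000·41.8995)/105.0000 = 0.78028, so C = exp(0.78028) = 2.18208.

k = 0.549, C = 2.182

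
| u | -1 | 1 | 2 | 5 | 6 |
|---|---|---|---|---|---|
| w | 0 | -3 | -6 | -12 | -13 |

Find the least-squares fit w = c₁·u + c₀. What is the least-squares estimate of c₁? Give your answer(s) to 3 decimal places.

c₁ = -1.946

From the data, Σu·u = 67, Σu = 13, Σ1 = 5.
Moment sums: Σu·w = -153, Σw = -34.
det = 67·5 − 13² = 166.
c₁ = ((-153)·5 − 13·(-34))/166 = -323/166; c₀ = (67·(-34) − 13·(-153))/166 = -289/166.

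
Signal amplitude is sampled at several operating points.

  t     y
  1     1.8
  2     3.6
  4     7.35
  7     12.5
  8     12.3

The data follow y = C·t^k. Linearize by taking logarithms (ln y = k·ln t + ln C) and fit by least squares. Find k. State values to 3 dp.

k = 0.955

With ln yᵢ as the transformed response and ln tᵢ as the regressor:
XᵀX = [[10.5129, 6.1048]; [6.1048, 5]], rhs = [13.7865, 8.8987]ᵀ  (here Σln t = 6.1048, Σ(ln t)² = 10.5129, Σln y = 8.8987, Σln t·ln y = 13.7865).
Slope k = (n·Σln t·ln y − Σln t·Σln y)/(n·Σ(ln t)² − (Σln t)²) = (5·13.7865 − 6.1048·8.8987)/15.2960 = 0.95499; ln C = (Σln y − k·Σln t)/n = 0.61374.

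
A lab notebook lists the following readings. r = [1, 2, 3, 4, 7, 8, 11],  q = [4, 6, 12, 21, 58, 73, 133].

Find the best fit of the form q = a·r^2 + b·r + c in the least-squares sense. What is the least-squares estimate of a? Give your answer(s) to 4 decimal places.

Setting ∂/∂a … = 0 gives: 21492·a + 2286·b + 264·c = 24079;  2286·a + 264·b + 36·c = 2589;  264·a + 36·b + 7·c = 307.
(Σr^2·r^2 = 21492, Σr^2·r = 2286, Σr^2 = 264, Σr·r = 264, Σr = 36, Σ1 = 7, Σr^2·q = 24079, Σr·q = 2589, Σq = 307.)
Row-reducing yields a = 56081/55926, b = 18743/18642, c = 8087/9321.

a = 1.0028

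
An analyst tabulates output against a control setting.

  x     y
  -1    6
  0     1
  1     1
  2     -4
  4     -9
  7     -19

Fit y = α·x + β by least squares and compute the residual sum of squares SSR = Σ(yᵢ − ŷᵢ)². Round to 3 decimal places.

SSR = 5.447

With design matrix M, MᵀM = [[71, 13]; [13, 6]] and Mᵀy = [-182, -24]ᵀ.
Determinant 71·6 − 13² = 257.
α = ((-182)·6 − 13·(-24))/257 = -780/257; β = (71·(-24) − 13·(-182))/257 = 662/257.
Residuals: 100/257, -405/257, 375/257, -130/257, 145/257, -85/257; SSR = 1400/257.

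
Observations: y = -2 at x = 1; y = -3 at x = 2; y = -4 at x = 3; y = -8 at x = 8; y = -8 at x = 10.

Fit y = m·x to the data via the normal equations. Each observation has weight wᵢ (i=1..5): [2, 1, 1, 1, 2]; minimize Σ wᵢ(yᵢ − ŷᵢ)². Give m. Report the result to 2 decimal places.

Forming MᵀWM = [[279]] and MᵀWy = [-246]ᵀ gives MᵀWM·[m]ᵀ = MᵀWy.
m = (-246)/279 = -0.88172.

m = -0.88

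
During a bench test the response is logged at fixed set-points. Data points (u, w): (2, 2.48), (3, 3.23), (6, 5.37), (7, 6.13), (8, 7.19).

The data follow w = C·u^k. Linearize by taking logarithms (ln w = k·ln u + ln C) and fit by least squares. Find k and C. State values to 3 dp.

k = 0.751, C = 1.442

Linearized form: ln w = k·ln u + ln C. From the 5 transformed points,
Σln u = 7.6089, Σ(ln u)² = 13.0084, Σln w = 7.5475, Σln u·ln w = 12.5597.
Normal system: [[13.0084, 7.6089]; [7.6089, 5]]·[k, ln C]ᵀ = [12.5597, 7.5475]ᵀ.
Δ = 13.0084·5 − (7.6089)² = 7.1473; k = (12.5597·5 − 7.6089·7.5475)/7.1473 = 0.75146, ln C = (13.0084·7.5475 − 7.6089·12.5597)/7.1473 = 0.36594, so C = exp(0.36594) = 1.44186.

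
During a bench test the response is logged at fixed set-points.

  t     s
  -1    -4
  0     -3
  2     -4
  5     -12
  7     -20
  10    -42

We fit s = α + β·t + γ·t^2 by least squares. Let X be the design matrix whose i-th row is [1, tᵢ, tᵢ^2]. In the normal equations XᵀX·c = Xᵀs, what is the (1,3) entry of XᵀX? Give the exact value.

Row 1 ↔ basis 1, column 3 ↔ basis t^2, so (XᵀX)_{1,3} = Σᵢ t^2 = (1)·(1) + (1)·(0) + (1)·(4) + (1)·(25) + (1)·(49) + (1)·(100) = 179.

179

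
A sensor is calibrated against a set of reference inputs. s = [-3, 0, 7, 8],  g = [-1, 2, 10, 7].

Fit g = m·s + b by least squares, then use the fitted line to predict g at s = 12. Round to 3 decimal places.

ĝ = 12.349

AᵀA·[m, b]ᵀ = Aᵀg reads: 122·m + 12·b = 129;  12·m + 4·b = 18.
Determinant 122·4 − 12² = 344.
m = (129·4 − 12·18)/344 = 75/86; b = (122·18 − 12·129)/344 = 81/43.
At s = 12: ĝ = (75/86)·(12) + (81/43)·(1) = 531/43.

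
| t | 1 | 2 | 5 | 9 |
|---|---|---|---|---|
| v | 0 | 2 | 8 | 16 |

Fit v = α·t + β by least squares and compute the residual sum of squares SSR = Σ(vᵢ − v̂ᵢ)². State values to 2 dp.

From the data, Σt·t = 111, Σt = 17, Σ1 = 4.
Right-hand side: Σt·v = 188, Σv = 26.
Determinant 111·4 − 17² = 155.
α = (188·4 − 17·26)/155 = 2; β = (111·26 − 17·188)/155 = -2.
Residuals: 0, 0, 0, 0; SSR = 0.

SSR = 0.00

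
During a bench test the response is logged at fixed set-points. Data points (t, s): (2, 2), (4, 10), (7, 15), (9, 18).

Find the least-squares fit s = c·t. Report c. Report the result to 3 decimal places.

Normal-equation sums: Σt·t = 150.
Moment sums: Σt·s = 311.
XᵀX·[c]ᵀ = Xᵀs becomes [[150]]·[c]ᵀ = [311]ᵀ.
Hence c = 311 / 150 ≈ 2.07333.

c = 2.073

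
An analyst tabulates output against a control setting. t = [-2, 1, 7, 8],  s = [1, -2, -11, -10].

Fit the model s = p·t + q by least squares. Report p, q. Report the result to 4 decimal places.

Normal-equation sums: Σt·t = 118, Σt = 14, Σ1 = 4.
And Σt·s = -161, Σs = -22.
Normal equations: [[118, 14]; [14, 4]]·[p, q]ᵀ = [-161, -22]ᵀ.
Eliminating q: 4·(row 1) − 14·(row 2) gives 276·p = 4·(-161) − 14·(-22) = -336, so p = -28/23.
Then q = ((-22) − 14·(-28/23))/4 = -57/46.

p = -1.2174, q = -1.2391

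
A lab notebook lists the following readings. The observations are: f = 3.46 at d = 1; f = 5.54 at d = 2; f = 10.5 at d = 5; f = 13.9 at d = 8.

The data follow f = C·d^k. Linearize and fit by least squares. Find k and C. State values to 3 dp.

With ln fᵢ as the transformed response and ln dᵢ as the regressor:
AᵀA = [[7.3948, 4.3820]; [4.3820, 4]], rhs = [10.4439, 7.9365]ᵀ  (here Σln d = 4.3820, Σ(ln d)² = 7.3948, Σln f = 7.9365, Σln d·ln f = 10.4439).
Solving (det = 10.3771): k = 0.67433, ln C = 1.24540, so C = exp(1.24540) = 3.47433.

k = 0.674, C = 3.474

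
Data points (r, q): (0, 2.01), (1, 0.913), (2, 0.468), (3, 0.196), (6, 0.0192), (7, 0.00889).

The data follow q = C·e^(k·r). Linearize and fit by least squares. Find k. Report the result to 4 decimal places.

Linearized form: ln q = k·r + ln C. From the 6 transformed points,
Σr = 19.0000, Σ(r)² = 99.0000, Σln q = -10.4575, Σr·ln q = -63.2754.
Equations: 99.0000·k + 19.0000·ln C = -63.2754;  19.0000·k + 6·ln C = -10.4575.
Slope k = (n·Σr·ln q − Σr·Σln q)/(n·Σ(r)² − (Σr)²) = (6·-63.2754 − 19.0000·-10.4575)/233.0000 = -0.77665; ln C = (Σln q − k·Σr)/n = 0.71649.

k = -0.7767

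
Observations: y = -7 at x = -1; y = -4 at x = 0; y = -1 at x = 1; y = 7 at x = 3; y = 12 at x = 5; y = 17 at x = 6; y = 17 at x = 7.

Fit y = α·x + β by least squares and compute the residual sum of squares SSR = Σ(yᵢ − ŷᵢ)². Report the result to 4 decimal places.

SSR = 6.7709

Forming AᵀA = [[121, 21]; [21, 7]] and Aᵀy = [308, 41]ᵀ gives AᵀA·[α, β]ᵀ = Aᵀy.
det = 121·7 − 21² = 406.
α = (308·7 − 21·41)/406 = 185/58; β = (121·41 − 21·308)/406 = -1507/406.
Residuals: -20/203, -117/406, -97/203, 8/7, -48/203, 639/406, -328/203; SSR = 2749/406.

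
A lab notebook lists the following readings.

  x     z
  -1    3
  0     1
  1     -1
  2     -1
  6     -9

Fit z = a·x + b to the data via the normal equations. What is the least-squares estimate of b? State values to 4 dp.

From the data, Σx·x = 42, Σx = 8, Σ1 = 5.
For Mᵀz: Σx·z = -60, Σz = -7.
MᵀM·[a, b]ᵀ = Mᵀz becomes [[42, 8]; [8, 5]]·[a, b]ᵀ = [-60, -7]ᵀ.
Determinant 42·5 − 8² = 146.
a = ((-60)·5 − 8·(-7))/146 = -122/73; b = (42·(-7) − 8·(-60))/146 = 93/73.

b = 1.2740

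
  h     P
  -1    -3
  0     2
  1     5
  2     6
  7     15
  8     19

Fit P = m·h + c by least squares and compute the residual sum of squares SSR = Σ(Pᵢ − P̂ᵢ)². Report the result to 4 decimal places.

Entries of MᵀM: Σh·h = 119, Σh = 17, Σ1 = 6.
Right-hand side: Σh·P = 277, ΣP = 44.
Determinant 119·6 − 17² = 425.
m = (277·6 − 17·44)/425 = 914/425; c = (119·44 − 17·277)/425 = 31/25.
Residuals: -888/425, 19/25, 684/425, 39/85, -22/17, 236/425; SSR = 4134/425.

SSR = 9.7271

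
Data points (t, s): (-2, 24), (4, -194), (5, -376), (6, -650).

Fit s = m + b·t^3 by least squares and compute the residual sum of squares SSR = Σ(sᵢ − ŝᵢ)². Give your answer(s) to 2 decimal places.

Normal-equation sums: Σ1 = 4, Σt^3 = 397, Σt^3·t^3 = 66441.
And Σs = -1196, Σt^3·s = -200008.
XᵀX·[m, b]ᵀ = Xᵀs becomes [[4, 397]; [397, 66441]]·[m, b]ᵀ = [-1196, -200008]ᵀ.
Eliminating b: 66441·(row 1) − 397·(row 2) gives 108155·m = 66441·(-1196) − 397·(-200008) = -60260, so m = -12052/21631.
Then b = ((-200008) − 397·(-12052/21631))/66441 = -65044/21631.
Residuals: 10844/21631, -21546/21631, 9296/21631, 1406/21631; SSR = 30984/21631.

SSR = 1.43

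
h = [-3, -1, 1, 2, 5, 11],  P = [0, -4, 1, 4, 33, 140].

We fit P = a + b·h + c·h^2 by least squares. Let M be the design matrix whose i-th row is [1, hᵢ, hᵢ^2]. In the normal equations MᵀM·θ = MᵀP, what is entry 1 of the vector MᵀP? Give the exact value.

174

Entry 1 ↔ basis 1, so (MᵀP)_{1} = Σᵢ Pᵢ = (1)·(0) + (1)·(-4) + (1)·(1) + (1)·(4) + (1)·(33) + (1)·(140) = 174.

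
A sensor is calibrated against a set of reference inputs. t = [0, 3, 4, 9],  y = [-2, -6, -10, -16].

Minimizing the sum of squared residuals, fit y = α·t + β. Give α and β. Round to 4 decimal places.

XᵀX·[α, β]ᵀ = Xᵀy reads: 106·α + 16·β = -202;  16·α + 4·β = -34.
(Σt·t = 106, Σt = 16, Σ1 = 4, Σt·y = -202, Σy = -34.)
Determinant 106·4 − 16² = 168.
α = ((-202)·4 − 16·(-34))/168 = -11/7; β = (106·(-34) − 16·(-202))/168 = -31/14.

α = -1.5714, β = -2.2143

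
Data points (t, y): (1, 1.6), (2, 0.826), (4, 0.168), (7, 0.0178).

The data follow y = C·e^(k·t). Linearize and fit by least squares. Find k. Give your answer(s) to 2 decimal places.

Linearized form: ln y = k·t + ln C. From the 4 transformed points,
Sums: Σt = 14.0000, Σ(t)² = 70.0000, Σln y = -5.5335, Σt·ln y = -35.2474.
Normal system: [[70.0000, 14.0000]; [14.0000, 4]]·[k, ln C]ᵀ = [-35.2474, -5.5335]ᵀ.
Δ = 70.0000·4 − (14.0000)² = 84.0000; k = (-35.2474·4 − 14.0000·-5.5335)/84.0000 = -0.75620, ln C = (70.0000·-5.5335 − 14.0000·-35.2474)/84.0000 = 1.26331.

k = -0.76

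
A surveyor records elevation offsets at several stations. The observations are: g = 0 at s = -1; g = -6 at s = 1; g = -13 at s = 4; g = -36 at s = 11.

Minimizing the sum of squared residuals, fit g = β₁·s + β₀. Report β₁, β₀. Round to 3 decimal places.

β₁ = -2.994, β₀ = -2.523

Entries of MᵀM: Σs·s = 139, Σs = 15, Σ1 = 4.
Right-hand side: Σs·g = -454, Σg = -55.
Normal equations: [[139, 15]; [15, 4]]·[β₁, β₀]ᵀ = [-454, -55]ᵀ.
Determinant 139·4 − 15² = 331.
β₁ = ((-454)·4 − 15·(-55))/331 = -991/331; β₀ = (139·(-55) − 15·(-454))/331 = -835/331.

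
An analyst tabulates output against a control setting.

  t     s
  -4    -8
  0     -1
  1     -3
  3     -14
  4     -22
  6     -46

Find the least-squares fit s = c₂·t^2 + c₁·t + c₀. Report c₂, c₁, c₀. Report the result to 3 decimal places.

Forming MᵀM = [[1890, 244, 78]; [244, 78, 10]; [78, 10, 6]] and Mᵀs = [-2265, -377, -94]ᵀ gives MᵀM·[c₂, c₁, c₀]ᵀ = Mᵀs.
Inverting the 3×3 Gram matrix, [c₂, c₁, c₀]ᵀ = [-58279/61098, -37055/20366, -7150/30549]ᵀ.

c₂ = -0.954, c₁ = -1.819, c₀ = -0.234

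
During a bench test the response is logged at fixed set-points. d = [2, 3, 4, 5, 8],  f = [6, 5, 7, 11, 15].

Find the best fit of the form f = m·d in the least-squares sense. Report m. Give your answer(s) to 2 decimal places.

m = 1.95

From the data, Σd·d = 118.
For Aᵀf: Σd·f = 230.
Normal equations: [[118]]·[m]ᵀ = [230]ᵀ.
m = 230/118 = 1.94915.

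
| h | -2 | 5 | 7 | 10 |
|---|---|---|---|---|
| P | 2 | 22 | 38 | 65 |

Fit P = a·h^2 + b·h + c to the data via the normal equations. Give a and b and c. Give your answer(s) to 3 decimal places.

Sums needed: Σh^2·h^2 = 13042, Σh^2·h = 1460, Σh^2 = 178, Σh·h = 178, Σh = 20, Σ1 = 4.
And Σh^2·P = 8920, Σh·P = 1022, ΣP = 127.
So AᵀA·[a, b, c]ᵀ = AᵀP: [[13042, 1460, 178]; [1460, 178, 20]; [178, 20, 4]]·[a, b, c]ᵀ = [8920, 1022, 127]ᵀ.
Row-reducing yields a = 3817/8282, b = 6599/4141, c = 27107/8282.

a = 0.461, b = 1.594, c = 3.273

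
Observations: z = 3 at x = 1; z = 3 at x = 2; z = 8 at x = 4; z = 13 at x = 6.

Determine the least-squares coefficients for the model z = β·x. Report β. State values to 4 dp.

β = 2.0877

Sums needed: Σx·x = 57.
For Mᵀz: Σx·z = 119.
Normal equations: [[57]]·[β]ᵀ = [119]ᵀ.
β = 119/57 = 2.08772.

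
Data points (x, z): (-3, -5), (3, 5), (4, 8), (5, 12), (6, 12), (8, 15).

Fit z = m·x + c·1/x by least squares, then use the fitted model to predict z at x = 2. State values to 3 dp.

ẑ = 3.229

The normal equations are: 159·m + 6·c = 314;  6·m + (589/1600)·c = 1393/120.
Determinant 159·(589/1600) − 6² = 36051/1600.
m = (314·(589/1600) − 6·(1393/120))/(36051/1600) = 24502/12017; c = (159·(1393/120) − 6·314)/(36051/1600) = -61240/36051.
At x = 2: ẑ = (24502/12017)·(2) + (-61240/36051)·(1/2) = 116392/36051.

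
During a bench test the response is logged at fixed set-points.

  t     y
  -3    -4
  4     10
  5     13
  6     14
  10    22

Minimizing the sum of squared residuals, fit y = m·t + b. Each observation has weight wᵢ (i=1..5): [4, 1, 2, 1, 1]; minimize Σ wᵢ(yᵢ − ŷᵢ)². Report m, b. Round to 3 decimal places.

m = 2.030, b = 2.163

Forming MᵀWM = [[238, 18]; [18, 9]] and MᵀWy = [522, 56]ᵀ gives MᵀWM·[m, b]ᵀ = MᵀWy.
Eliminating b: 9·(row 1) − 18·(row 2) gives 1818·m = 9·522 − 18·56 = 3690, so m = 205/101.
Then b = (56 − 18·(205/101))/9 = 1966/909.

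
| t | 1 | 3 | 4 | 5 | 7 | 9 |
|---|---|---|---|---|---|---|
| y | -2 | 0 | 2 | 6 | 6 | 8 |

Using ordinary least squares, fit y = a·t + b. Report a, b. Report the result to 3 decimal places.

a = 1.306, b = -2.980

The normal equations are: 181·a + 29·b = 150;  29·a + 6·b = 20.
Eliminating b: 6·(row 1) − 29·(row 2) gives 245·a = 6·150 − 29·20 = 320, so a = 64/49.
Then b = (20 − 29·(64/49))/6 = -146/49.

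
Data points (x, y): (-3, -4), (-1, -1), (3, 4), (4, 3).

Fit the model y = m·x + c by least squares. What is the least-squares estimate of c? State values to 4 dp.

The normal equations are: 35·m + 3·c = 37;  3·m + 4·c = 2.
(Σx·x = 35, Σx = 3, Σ1 = 4, Σx·y = 37, Σy = 2.)
Eliminating c: 4·(row 1) − 3·(row 2) gives 131·m = 4·37 − 3·2 = 142, so m = 142/131.
Then c = (2 − 3·(142/131))/4 = -41/131.

c = -0.3130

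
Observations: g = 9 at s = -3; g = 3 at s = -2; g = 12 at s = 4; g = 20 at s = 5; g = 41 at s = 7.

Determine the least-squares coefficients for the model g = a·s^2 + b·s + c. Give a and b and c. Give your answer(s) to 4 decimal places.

a = 0.9268, b = -0.4520, c = -1.0984

The normal equations are: 3379·a + 497·b + 103·c = 2794;  497·a + 103·b + 11·c = 402;  103·a + 11·b + 5·c = 85.
(Σs^2·s^2 = 3379, Σs^2·s = 497, Σs^2 = 103, Σs·s = 103, Σs = 11, Σ1 = 5, Σs^2·g = 2794, Σs·g = 402, Σg = 85.)
Row-reducing yields a = 60131/64878, b = -29323/64878, c = -11877/10813.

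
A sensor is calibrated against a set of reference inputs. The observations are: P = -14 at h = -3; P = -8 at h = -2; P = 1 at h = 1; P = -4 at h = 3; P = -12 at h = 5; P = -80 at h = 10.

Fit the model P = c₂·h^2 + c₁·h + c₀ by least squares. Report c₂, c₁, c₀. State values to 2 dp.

c₂ = -1.01, c₁ = 2.06, c₀ = 0.52

From the data, Σh^2·h^2 = 10804, Σh^2·h = 1118, Σh^2 = 148, Σh·h = 148, Σh = 14, Σ1 = 6.
Moment sums: Σh^2·P = -8493, Σh·P = -813, ΣP = -117.
Normal equations: [[10804, 1118, 148]; [1118, 148, 14]; [148, 14, 6]]·[c₂, c₁, c₀]ᵀ = [-8493, -813, -117]ᵀ.
Solving the 3×3 system (Gaussian elimination) gives c₂ = -114717/114002, c₁ = 234771/114002, c₀ = 29424/57001.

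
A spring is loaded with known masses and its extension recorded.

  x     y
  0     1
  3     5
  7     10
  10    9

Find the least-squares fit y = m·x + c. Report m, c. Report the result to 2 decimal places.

Normal-equation sums: Σx·x = 158, Σx = 20, Σ1 = 4.
And Σx·y = 175, Σy = 25.
det = 158·4 − 20² = 232.
m = (175·4 − 20·25)/232 = 25/29; c = (158·25 − 20·175)/232 = 225/116.

m = 0.86, c = 1.94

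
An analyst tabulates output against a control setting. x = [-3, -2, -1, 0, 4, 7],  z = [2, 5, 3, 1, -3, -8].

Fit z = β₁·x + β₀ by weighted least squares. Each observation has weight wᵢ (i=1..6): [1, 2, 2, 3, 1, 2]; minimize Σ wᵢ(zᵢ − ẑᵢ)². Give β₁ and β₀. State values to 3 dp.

β₁ = -1.255, β₀ = 1.208

Entries of AᵀWA: Σwᵢ·x·x = 133, Σwᵢ·x = 9, Σwᵢ·1 = 11.
And Σwᵢ·x·z = -156, Σwᵢ·z = 2.
AᵀWA·[β₁, β₀]ᵀ = AᵀWz becomes [[133, 9]; [9, 11]]·[β₁, β₀]ᵀ = [-156, 2]ᵀ.
det = 133·11 − 9² = 1382.
β₁ = ((-156)·11 − 9·2)/1382 = -867/691; β₀ = (133·2 − 9·(-156))/1382 = 835/691.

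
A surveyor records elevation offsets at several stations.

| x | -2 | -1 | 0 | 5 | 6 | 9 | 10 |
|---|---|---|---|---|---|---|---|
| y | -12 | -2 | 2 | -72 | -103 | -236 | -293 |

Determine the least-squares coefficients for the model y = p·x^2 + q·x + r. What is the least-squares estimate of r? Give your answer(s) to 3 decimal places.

r = 1.325

With design matrix M, MᵀM = [[18499, 2061, 247]; [2061, 247, 27]; [247, 27, 7]] and Mᵀy = [-53974, -6006, -716]ᵀ.
Row-reducing yields p = -885065/296337, q = 45507/98779, r = 392528/296337.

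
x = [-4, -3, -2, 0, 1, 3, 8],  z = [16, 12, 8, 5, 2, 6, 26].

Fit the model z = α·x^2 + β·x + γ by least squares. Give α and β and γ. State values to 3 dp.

The normal system MᵀM·[α, β, γ]ᵀ = Mᵀz is [[4531, 441, 103]; [441, 103, 3]; [103, 3, 7]]·[α, β, γ]ᵀ = [2116, 112, 75]ᵀ.
Row-reducing yields α = 249503/522258, β = -187817/174086, γ = 1082921/261129.

α = 0.478, β = -1.079, γ = 4.147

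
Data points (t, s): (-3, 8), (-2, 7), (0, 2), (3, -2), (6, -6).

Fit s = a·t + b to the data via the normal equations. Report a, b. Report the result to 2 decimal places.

a = -1.59, b = 3.07

Entries of XᵀX: Σt·t = 58, Σt = 4, Σ1 = 5.
Moment sums: Σt·s = -80, Σs = 9.
XᵀX·[a, b]ᵀ = Xᵀs becomes [[58, 4]; [4, 5]]·[a, b]ᵀ = [-80, 9]ᵀ.
det = 58·5 − 4² = 274.
a = ((-80)·5 − 4·9)/274 = -218/137; b = (58·9 − 4·(-80))/274 = 421/137.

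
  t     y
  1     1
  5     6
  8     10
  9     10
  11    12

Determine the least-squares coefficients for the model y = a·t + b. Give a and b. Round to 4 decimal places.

a = 1.1151, b = 0.2171

With design matrix X, XᵀX = [[292, 34]; [34, 5]] and Xᵀy = [333, 39]ᵀ.
Determinant 292·5 − 34² = 304.
a = (333·5 − 34·39)/304 = 339/304; b = (292·39 − 34·333)/304 = 33/152.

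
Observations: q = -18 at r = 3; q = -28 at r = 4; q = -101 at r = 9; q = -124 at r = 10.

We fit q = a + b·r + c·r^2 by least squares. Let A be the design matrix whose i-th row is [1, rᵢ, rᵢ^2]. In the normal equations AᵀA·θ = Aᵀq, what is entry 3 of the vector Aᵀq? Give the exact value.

Entry 3 ↔ basis r^2, so (Aᵀq)_{3} = Σᵢ (r^2)·qᵢ = (9)·(-18) + (16)·(-28) + (81)·(-101) + (100)·(-124) = -21191.

-21191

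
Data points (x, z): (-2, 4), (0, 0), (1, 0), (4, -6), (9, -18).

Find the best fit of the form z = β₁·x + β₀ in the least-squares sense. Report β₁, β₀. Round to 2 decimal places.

From the data, Σx·x = 102, Σx = 12, Σ1 = 5.
And Σx·z = -194, Σz = -20.
Determinant 102·5 − 12² = 366.
β₁ = ((-194)·5 − 12·(-20))/366 = -365/183; β₀ = (102·(-20) − 12·(-194))/366 = 48/61.

β₁ = -1.99, β₀ = 0.79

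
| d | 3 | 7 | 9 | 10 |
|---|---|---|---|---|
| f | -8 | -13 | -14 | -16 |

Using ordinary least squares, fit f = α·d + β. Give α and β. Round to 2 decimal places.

Compute the Gram sums: Σd·d = 239, Σd = 29, Σ1 = 4.
And Σd·f = -401, Σf = -51.
Δ = 239·4 − 29² = 115.
α = ((-401)·4 − 29·(-51))/115 = -25/23; β = (239·(-51) − 29·(-401))/115 = -112/23.

α = -1.09, β = -4.87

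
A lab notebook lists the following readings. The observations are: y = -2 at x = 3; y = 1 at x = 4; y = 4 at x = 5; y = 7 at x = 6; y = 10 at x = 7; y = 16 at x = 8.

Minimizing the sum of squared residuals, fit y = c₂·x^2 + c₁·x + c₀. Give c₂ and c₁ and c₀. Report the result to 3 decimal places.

c₂ = 0.268, c₁ = 0.482, c₀ = -5.536

Sums needed: Σx^2·x^2 = 8755, Σx^2·x = 1287, Σx^2 = 199, Σx·x = 199, Σx = 33, Σ1 = 6.
Moment sums: Σx^2·y = 1864, Σx·y = 258, Σy = 36.
AᵀA·[c₂, c₁, c₀]ᵀ = Aᵀy becomes [[8755, 1287, 199]; [1287, 199, 33]; [199, 33, 6]]·[c₂, c₁, c₀]ᵀ = [1864, 258, 36]ᵀ.
Inverting the 3×3 Gram matrix, [c₂, c₁, c₀]ᵀ = [15/56, 27/56, -155/28]ᵀ.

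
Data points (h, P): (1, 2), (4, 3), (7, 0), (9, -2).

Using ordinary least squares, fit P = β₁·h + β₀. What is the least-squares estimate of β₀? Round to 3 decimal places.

XᵀX·[β₁, β₀]ᵀ = XᵀP reads: 147·β₁ + 21·β₀ = -4;  21·β₁ + 4·β₀ = 3.
Eliminating β₀: 4·(row 1) − 21·(row 2) gives 147·β₁ = 4·(-4) − 21·3 = -79, so β₁ = -79/147.
Then β₀ = (3 − 21·(-79/147))/4 = 25/7.

β₀ = 3.571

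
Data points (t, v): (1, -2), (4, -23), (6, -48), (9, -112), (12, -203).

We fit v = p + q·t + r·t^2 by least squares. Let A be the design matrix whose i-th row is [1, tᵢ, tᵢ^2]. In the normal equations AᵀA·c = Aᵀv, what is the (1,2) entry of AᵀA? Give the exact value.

Row 1 ↔ basis 1, column 2 ↔ basis t, so (AᵀA)_{1,2} = Σᵢ t = (1)·(1) + (1)·(4) + (1)·(6) + (1)·(9) + (1)·(12) = 32.

32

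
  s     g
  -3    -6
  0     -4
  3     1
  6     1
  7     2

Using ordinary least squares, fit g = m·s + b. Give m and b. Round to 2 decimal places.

m = 0.82, b = -3.33

The normal equations are: 103·m + 13·b = 41;  13·m + 5·b = -6.
(Σs·s = 103, Σs = 13, Σ1 = 5, Σs·g = 41, Σg = -6.)
Δ = 103·5 − 13² = 346.
m = (41·5 − 13·(-6))/346 = 283/346; b = (103·(-6) − 13·41)/346 = -1151/346.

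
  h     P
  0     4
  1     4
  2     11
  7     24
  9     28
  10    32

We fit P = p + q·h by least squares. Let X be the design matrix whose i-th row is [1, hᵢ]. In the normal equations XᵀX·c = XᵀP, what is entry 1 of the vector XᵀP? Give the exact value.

103

Entry 1 ↔ basis 1, so (XᵀP)_{1} = Σᵢ Pᵢ = (1)·(4) + (1)·(4) + (1)·(11) + (1)·(24) + (1)·(28) + (1)·(32) = 103.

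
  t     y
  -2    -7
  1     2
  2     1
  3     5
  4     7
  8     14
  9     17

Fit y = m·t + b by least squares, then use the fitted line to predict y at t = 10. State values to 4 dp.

The normal equations are: 179·m + 25·b = 326;  25·m + 7·b = 39.
Eliminating b: 7·(row 1) − 25·(row 2) gives 628·m = 7·326 − 25·39 = 1307, so m = 1307/628.
Then b = (39 − 25·(1307/628))/7 = -1169/628.
At t = 10: ŷ = (1307/628)·(10) + (-1169/628)·(1) = 11901/628.

ŷ = 18.9506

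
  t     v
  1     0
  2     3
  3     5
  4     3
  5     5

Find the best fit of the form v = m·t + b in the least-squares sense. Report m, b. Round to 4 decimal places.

With design matrix X, XᵀX = [[55, 15]; [15, 5]] and Xᵀv = [58, 16]ᵀ.
Δ = 55·5 − 15² = 50.
m = (58·5 − 15·16)/50 = 1; b = (55·16 − 15·58)/50 = 1/5.

m = 1.0000, b = 0.2000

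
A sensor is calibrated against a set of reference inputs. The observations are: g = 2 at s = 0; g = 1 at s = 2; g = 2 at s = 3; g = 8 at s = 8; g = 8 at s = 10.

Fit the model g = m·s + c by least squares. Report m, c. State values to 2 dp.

m = 0.78, c = 0.62

Sums needed: Σs·s = 177, Σs = 23, Σ1 = 5.
Right-hand side: Σs·g = 152, Σg = 21.
Δ = 177·5 − 23² = 356.
m = (152·5 − 23·21)/356 = 277/356; c = (177·21 − 23·152)/356 = 221/356.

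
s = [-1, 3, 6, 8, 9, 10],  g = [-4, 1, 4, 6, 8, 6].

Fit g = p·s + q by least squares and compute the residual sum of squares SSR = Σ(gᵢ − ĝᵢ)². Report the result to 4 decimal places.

Normal-equation sums: Σs·s = 291, Σs = 35, Σ1 = 6.
And Σs·g = 211, Σg = 21.
So AᵀA·[p, q]ᵀ = Aᵀg: [[291, 35]; [35, 6]]·[p, q]ᵀ = [211, 21]ᵀ.
Δ = 291·6 − 35² = 521.
p = (211·6 − 35·21)/521 = 531/521; q = (291·21 − 35·211)/521 = -1274/521.
Residuals: -279/521, 202/521, 172/521, 152/521, 663/521, -910/521; SSR = 2762/521.

SSR = 5.3013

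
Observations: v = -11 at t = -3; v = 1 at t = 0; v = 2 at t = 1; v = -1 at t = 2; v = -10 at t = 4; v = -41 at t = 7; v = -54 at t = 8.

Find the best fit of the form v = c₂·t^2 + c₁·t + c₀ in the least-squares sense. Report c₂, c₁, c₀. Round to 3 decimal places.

c₂ = -1.007, c₁ = 1.093, c₀ = 1.322

Normal-equation sums: Σt^2·t^2 = 6851, Σt^2·t = 901, Σt^2 = 143, Σt·t = 143, Σt = 19, Σ1 = 7.
Moment sums: Σt^2·v = -5726, Σt·v = -726, Σv = -114.
Row-reducing yields c₂ = -33934/33693, c₁ = 184174/168465, c₀ = 74214/56155.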